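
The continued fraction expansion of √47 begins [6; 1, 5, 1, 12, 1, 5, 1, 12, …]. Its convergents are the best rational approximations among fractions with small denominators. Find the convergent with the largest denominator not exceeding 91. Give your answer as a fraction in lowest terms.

617/90

a_0 = 6: 6/1  (≤ bound)
a_1 = 1: 7/1  (≤ bound)
a_2 = 5: 41/6  (≤ bound)
a_3 = 1: 48/7  (≤ bound)
a_4 = 12: 617/90  (≤ bound)
a_5 = 1: 665/97  (> 91, stop)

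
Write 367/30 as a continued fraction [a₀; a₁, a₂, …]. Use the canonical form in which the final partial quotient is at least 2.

Run the Euclidean algorithm, recording each quotient:
367 = 12·30 + 7, so a_0 = 12
30 = 4·7 + 2, so a_1 = 4
7 = 3·2 + 1, so a_2 = 3
2 = 2·1 + 0, so a_3 = 2

[12; 4, 3, 2]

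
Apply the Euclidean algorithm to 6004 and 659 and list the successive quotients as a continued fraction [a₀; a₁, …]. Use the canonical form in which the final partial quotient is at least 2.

[9; 9, 36, 2]

Run the Euclidean algorithm, recording each quotient:
6004 = 9·659 + 73, so a_0 = 9
659 = 9·73 + 2, so a_1 = 9
73 = 36·2 + 1, so a_2 = 36
2 = 2·1 + 0, so a_3 = 2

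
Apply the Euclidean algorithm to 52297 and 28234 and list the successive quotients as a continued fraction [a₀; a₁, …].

[1; 1, 5, 1, 3, 3, 53, 6]

Apply division with remainder until the remainder is 0:
52297 ÷ 28234 → quotient 1, remainder 24063
28234 ÷ 24063 → quotient 1, remainder 4171
24063 ÷ 4171 → quotient 5, remainder 3208
4171 ÷ 3208 → quotient 1, remainder 963
3208 ÷ 963 → quotient 3, remainder 319
963 ÷ 319 → quotient 3, remainder 6
319 ÷ 6 → quotient 53, remainder 1
6 ÷ 1 → quotient 6, remainder 0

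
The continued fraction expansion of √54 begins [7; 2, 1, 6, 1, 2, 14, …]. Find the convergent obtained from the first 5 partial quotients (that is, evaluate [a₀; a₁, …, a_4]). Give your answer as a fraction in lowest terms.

169/23

a_0 = 7: 7/1
a_1 = 2: 15/2
a_2 = 1: 22/3
a_3 = 6: 147/20
a_4 = 1: 169/23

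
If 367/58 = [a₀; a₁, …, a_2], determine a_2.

19

Repeatedly divide and take the remainder:
⌊367/58⌋ = 6, remainder 19
⌊58/19⌋ = 3, remainder 1
⌊19/1⌋ = 19, remainder 0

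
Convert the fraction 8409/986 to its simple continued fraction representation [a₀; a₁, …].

[8; 1, 1, 8, 3, 3, 2, 2]

Run the Euclidean algorithm, recording each quotient:
⌊8409/986⌋ = 8, remainder 521
⌊986/521⌋ = 1, remainder 465
⌊521/465⌋ = 1, remainder 56
⌊465/56⌋ = 8, remainder 17
⌊56/17⌋ = 3, remainder 5
⌊17/5⌋ = 3, remainder 2
⌊5/2⌋ = 2, remainder 1
⌊2/1⌋ = 2, remainder 0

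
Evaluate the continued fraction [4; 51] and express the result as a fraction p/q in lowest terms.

Use the convergent recurrence hₖ = aₖ·hₖ₋₁ + hₖ₋₂ (and likewise for the denominators kₖ):
a_0 = 4: 4/1
a_1 = 51: 205/51

205/51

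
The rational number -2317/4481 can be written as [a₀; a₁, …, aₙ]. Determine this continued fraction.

[-1; 2, 14, 6, 1, 21]

Repeatedly divide and take the remainder:
-2317 ÷ 4481 → quotient -1, remainder 2164
4481 ÷ 2164 → quotient 2, remainder 153
2164 ÷ 153 → quotient 14, remainder 22
153 ÷ 22 → quotient 6, remainder 21
22 ÷ 21 → quotient 1, remainder 1
21 ÷ 1 → quotient 21, remainder 0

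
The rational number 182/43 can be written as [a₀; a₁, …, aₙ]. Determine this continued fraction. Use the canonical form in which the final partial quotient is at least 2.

Repeatedly divide and take the remainder:
⌊182/43⌋ = 4, remainder 10
⌊43/10⌋ = 4, remainder 3
⌊10/3⌋ = 3, remainder 1
⌊3/1⌋ = 3, remainder 0

[4; 4, 3, 3]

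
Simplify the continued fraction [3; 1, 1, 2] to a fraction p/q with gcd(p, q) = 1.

a_0 = 3: 3/1
a_1 = 1: 4/1
a_2 = 1: 7/2
a_3 = 2: 18/5

18/5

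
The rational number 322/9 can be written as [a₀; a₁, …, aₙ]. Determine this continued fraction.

[35; 1, 3, 2]

Run the Euclidean algorithm, recording each quotient:
322 = 35·9 + 7, so a_0 = 35
9 = 1·7 + 2, so a_1 = 1
7 = 3·2 + 1, so a_2 = 3
2 = 2·1 + 0, so a_3 = 2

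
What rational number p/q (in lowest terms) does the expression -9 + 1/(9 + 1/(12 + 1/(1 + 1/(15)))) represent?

-16704/1879

Starting at the tail and folding back:
Start with 15.
1 + 1/(15/1) = 1 + 1/15 = 16/15
12 + 1/(16/15) = 12 + 15/16 = 207/16
9 + 1/(207/16) = 9 + 16/207 = 1879/207
-9 + 1/(1879/207) = -9 + 207/1879 = -16704/1879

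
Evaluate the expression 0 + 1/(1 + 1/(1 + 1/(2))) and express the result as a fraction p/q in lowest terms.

3/5

Work from the innermost term outward:
Start with 2.
1 + 1/(2/1) = 1 + 1/2 = 3/2
1 + 1/(3/2) = 1 + 2/3 = 5/3
0 + 1/(5/3) = 0 + 3/5 = 3/5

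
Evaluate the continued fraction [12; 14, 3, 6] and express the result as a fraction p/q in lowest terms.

3283/272

Starting at the tail and folding back:
Start with 6.
3 + 1/(6/1) = 3 + 1/6 = 19/6
14 + 1/(19/6) = 14 + 6/19 = 272/19
12 + 1/(272/19) = 12 + 19/272 = 3283/272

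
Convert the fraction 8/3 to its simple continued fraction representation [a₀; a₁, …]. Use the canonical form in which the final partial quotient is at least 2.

Repeatedly divide and take the remainder:
8 ÷ 3 → quotient 2, remainder 2
3 ÷ 2 → quotient 1, remainder 1
2 ÷ 1 → quotient 2, remainder 0

[2; 1, 2]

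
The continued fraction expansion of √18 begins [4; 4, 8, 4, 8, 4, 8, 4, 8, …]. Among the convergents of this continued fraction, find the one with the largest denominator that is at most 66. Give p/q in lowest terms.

List convergents until the denominator exceeds the bound:
a_0 = 4: 4/1  (≤ bound)
a_1 = 4: 17/4  (≤ bound)
a_2 = 8: 140/33  (≤ bound)
a_3 = 4: 577/136  (> 66, stop)

140/33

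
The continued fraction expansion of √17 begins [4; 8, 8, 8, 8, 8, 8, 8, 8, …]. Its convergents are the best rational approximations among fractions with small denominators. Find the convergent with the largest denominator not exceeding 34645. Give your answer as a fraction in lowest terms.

a_0 = 4: 4/1  (≤ bound)
a_1 = 8: 33/8  (≤ bound)
a_2 = 8: 268/65  (≤ bound)
a_3 = 8: 2177/528  (≤ bound)
a_4 = 8: 17684/4289  (≤ bound)
a_5 = 8: 143649/34840  (> 34645, stop)

17684/4289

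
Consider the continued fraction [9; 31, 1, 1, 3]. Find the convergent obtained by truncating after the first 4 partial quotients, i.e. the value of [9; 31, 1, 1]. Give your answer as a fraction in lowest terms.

569/63

Start with 1.
1 + 1/(1/1) = 1 + 1/1 = 2/1
31 + 1/(2/1) = 31 + 1/2 = 63/2
9 + 1/(63/2) = 9 + 2/63 = 569/63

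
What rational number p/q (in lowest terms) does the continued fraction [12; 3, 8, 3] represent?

a_0 = 12: 12/1
a_1 = 3: 37/3
a_2 = 8: 308/25
a_3 = 3: 961/78

961/78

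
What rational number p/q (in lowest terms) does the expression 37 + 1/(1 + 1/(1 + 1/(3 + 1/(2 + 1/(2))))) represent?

a_0 = 37: 37/1
a_1 = 1: 38/1
a_2 = 1: 75/2
a_3 = 3: 263/7
a_4 = 2: 601/16
a_5 = 2: 1465/39

1465/39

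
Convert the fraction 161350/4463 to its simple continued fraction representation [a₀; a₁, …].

[36; 6, 1, 1, 5, 5, 2, 5]

Apply division with remainder until the remainder is 0:
161350 = 36·4463 + 682, so a_0 = 36
4463 = 6·682 + 371, so a_1 = 6
682 = 1·371 + 311, so a_2 = 1
371 = 1·311 + 60, so a_3 = 1
311 = 5·60 + 11, so a_4 = 5
60 = 5·11 + 5, so a_5 = 5
11 = 2·5 + 1, so a_6 = 2
5 = 5·1 + 0, so a_7 = 5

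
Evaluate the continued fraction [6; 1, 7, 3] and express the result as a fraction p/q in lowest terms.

172/25

a_0 = 6: 6/1
a_1 = 1: 7/1
a_2 = 7: 55/8
a_3 = 3: 172/25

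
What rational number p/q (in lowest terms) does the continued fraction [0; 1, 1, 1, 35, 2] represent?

144/217

Work from the innermost term outward:
Start with 2.
35 + 1/(2/1) = 35 + 1/2 = 71/2
1 + 1/(71/2) = 1 + 2/71 = 73/71
1 + 1/(73/71) = 1 + 71/73 = 144/73
1 + 1/(144/73) = 1 + 73/144 = 217/144
0 + 1/(217/144) = 0 + 144/217 = 144/217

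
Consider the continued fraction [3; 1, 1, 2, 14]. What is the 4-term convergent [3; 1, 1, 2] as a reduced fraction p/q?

Build up convergents one term at a time:
a_0 = 3: 3/1
a_1 = 1: 4/1
a_2 = 1: 7/2
a_3 = 2: 18/5

18/5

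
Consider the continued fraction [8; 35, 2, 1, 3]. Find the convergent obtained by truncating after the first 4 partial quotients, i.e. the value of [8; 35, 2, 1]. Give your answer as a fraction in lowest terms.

Start with 1.
2 + 1/(1/1) = 2 + 1/1 = 3/1
35 + 1/(3/1) = 35 + 1/3 = 106/3
8 + 1/(106/3) = 8 + 3/106 = 851/106

851/106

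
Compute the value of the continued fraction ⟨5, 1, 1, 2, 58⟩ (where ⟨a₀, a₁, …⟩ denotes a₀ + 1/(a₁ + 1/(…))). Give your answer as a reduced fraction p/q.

a_0 = 5: 5/1
a_1 = 1: 6/1
a_2 = 1: 11/2
a_3 = 2: 28/5
a_4 = 58: 1635/292

1635/292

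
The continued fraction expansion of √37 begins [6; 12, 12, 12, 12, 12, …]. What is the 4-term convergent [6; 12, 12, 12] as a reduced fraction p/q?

a_0 = 6: 6/1
a_1 = 12: 73/12
a_2 = 12: 882/145
a_3 = 12: 10657/1752

10657/1752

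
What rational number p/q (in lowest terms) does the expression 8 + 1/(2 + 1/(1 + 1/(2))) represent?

Use the convergent recurrence hₖ = aₖ·hₖ₋₁ + hₖ₋₂ (and likewise for the denominators kₖ):
a_0 = 8: 8/1
a_1 = 2: 17/2
a_2 = 1: 25/3
a_3 = 2: 67/8

67/8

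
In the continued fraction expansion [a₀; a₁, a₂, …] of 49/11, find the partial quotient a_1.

2

⌊49/11⌋ = 4, remainder 5
⌊11/5⌋ = 2, remainder 1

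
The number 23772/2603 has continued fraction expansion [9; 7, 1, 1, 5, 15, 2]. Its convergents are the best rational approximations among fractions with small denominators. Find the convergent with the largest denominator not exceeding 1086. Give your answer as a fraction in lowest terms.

List convergents until the denominator exceeds the bound:
a_0 = 9: 9/1  (≤ bound)
a_1 = 7: 64/7  (≤ bound)
a_2 = 1: 73/8  (≤ bound)
a_3 = 1: 137/15  (≤ bound)
a_4 = 5: 758/83  (≤ bound)
a_5 = 15: 11507/1260  (> 1086, stop)

758/83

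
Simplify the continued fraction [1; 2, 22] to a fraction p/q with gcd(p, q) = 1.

a_0 = 1: 1/1
a_1 = 2: 3/2
a_2 = 22: 67/45

67/45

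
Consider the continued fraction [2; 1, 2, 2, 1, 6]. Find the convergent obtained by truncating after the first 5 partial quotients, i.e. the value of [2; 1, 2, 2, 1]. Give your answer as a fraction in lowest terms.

27/10

Compute successive convergents:
a_0 = 2: 2/1
a_1 = 1: 3/1
a_2 = 2: 8/3
a_3 = 2: 19/7
a_4 = 1: 27/10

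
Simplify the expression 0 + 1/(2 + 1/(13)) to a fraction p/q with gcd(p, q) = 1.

13/27

Starting at the tail and folding back:
Start with 13.
2 + 1/(13/1) = 2 + 1/13 = 27/13
0 + 1/(27/13) = 0 + 13/27 = 13/27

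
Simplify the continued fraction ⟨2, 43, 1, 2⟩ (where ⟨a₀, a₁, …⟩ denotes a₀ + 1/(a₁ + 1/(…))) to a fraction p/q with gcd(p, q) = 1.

Start with 2.
1 + 1/(2/1) = 1 + 1/2 = 3/2
43 + 1/(3/2) = 43 + 2/3 = 131/3
2 + 1/(131/3) = 2 + 3/131 = 265/131

265/131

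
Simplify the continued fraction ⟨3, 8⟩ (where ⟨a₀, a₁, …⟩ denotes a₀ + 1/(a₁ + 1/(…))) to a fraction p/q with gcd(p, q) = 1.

25/8

Start with 8.
3 + 1/(8/1) = 3 + 1/8 = 25/8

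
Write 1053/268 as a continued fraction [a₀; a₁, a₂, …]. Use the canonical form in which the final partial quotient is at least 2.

[3; 1, 13, 9, 2]

Apply division with remainder until the remainder is 0:
⌊1053/268⌋ = 3, remainder 249
⌊268/249⌋ = 1, remainder 19
⌊249/19⌋ = 13, remainder 2
⌊19/2⌋ = 9, remainder 1
⌊2/1⌋ = 2, remainder 0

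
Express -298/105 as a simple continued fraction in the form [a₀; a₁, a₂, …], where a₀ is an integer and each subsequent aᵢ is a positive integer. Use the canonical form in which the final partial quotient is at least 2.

Repeatedly divide and take the remainder:
-298 = -3·105 + 17, so a_0 = -3
105 = 6·17 + 3, so a_1 = 6
17 = 5·3 + 2, so a_2 = 5
3 = 1·2 + 1, so a_3 = 1
2 = 2·1 + 0, so a_4 = 2

[-3; 6, 5, 1, 2]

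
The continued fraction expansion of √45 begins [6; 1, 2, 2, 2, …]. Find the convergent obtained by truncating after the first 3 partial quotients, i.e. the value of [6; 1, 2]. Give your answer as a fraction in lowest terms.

Start with 2.
1 + 1/(2/1) = 1 + 1/2 = 3/2
6 + 1/(3/2) = 6 + 2/3 = 20/3

20/3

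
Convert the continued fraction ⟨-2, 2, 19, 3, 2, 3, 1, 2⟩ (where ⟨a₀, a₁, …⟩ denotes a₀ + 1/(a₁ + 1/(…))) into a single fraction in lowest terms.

-5149/3404

a_0 = -2: -2/1
a_1 = 2: -3/2
a_2 = 19: -59/39
a_3 = 3: -180/119
a_4 = 2: -419/277
a_5 = 3: -1437/950
a_6 = 1: -1856/1227
a_7 = 2: -5149/3404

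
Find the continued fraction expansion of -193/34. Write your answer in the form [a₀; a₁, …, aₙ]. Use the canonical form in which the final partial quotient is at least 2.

[-6; 3, 11]

-193 ÷ 34 → quotient -6, remainder 11
34 ÷ 11 → quotient 3, remainder 1
11 ÷ 1 → quotient 11, remainder 0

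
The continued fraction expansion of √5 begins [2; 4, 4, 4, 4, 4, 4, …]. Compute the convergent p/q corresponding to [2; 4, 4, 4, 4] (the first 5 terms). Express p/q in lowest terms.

682/305

a_0 = 2: 2/1
a_1 = 4: 9/4
a_2 = 4: 38/17
a_3 = 4: 161/72
a_4 = 4: 682/305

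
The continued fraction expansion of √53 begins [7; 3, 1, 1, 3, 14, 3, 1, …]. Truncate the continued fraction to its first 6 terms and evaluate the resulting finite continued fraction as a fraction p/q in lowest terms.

a_0 = 7: 7/1
a_1 = 3: 22/3
a_2 = 1: 29/4
a_3 = 1: 51/7
a_4 = 3: 182/25
a_5 = 14: 2599/357

2599/357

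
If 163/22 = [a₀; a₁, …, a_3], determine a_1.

⌊163/22⌋ = 7, remainder 9
⌊22/9⌋ = 2, remainder 4

2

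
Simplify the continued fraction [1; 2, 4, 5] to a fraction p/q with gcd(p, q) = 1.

Start with 5.
4 + 1/(5/1) = 4 + 1/5 = 21/5
2 + 1/(21/5) = 2 + 5/21 = 47/21
1 + 1/(47/21) = 1 + 21/47 = 68/47

68/47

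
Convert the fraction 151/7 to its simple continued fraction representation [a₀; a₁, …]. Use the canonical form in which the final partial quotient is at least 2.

[21; 1, 1, 3]

151 = 21·7 + 4, so a_0 = 21
7 = 1·4 + 3, so a_1 = 1
4 = 1·3 + 1, so a_2 = 1
3 = 3·1 + 0, so a_3 = 3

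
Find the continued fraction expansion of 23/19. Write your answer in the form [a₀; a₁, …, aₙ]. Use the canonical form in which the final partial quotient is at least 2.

[1; 4, 1, 3]

Repeatedly divide and take the remainder:
23 = 1·19 + 4, so a_0 = 1
19 = 4·4 + 3, so a_1 = 4
4 = 1·3 + 1, so a_2 = 1
3 = 3·1 + 0, so a_3 = 3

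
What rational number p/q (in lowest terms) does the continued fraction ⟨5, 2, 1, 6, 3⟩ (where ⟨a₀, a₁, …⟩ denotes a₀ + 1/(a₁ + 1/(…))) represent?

a_0 = 5: 5/1
a_1 = 2: 11/2
a_2 = 1: 16/3
a_3 = 6: 107/20
a_4 = 3: 337/63

337/63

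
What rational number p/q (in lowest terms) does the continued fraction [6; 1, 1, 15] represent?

202/31

a_0 = 6: 6/1
a_1 = 1: 7/1
a_2 = 1: 13/2
a_3 = 15: 202/31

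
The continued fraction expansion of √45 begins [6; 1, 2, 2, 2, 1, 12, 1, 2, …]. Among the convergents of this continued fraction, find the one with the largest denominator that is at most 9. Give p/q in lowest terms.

47/7

a_0 = 6: 6/1  (≤ bound)
a_1 = 1: 7/1  (≤ bound)
a_2 = 2: 20/3  (≤ bound)
a_3 = 2: 47/7  (≤ bound)
a_4 = 2: 114/17  (> 9, stop)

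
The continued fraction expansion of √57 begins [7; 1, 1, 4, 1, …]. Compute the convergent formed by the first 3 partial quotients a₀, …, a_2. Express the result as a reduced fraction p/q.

15/2

Build up convergents one term at a time:
a_0 = 7: 7/1
a_1 = 1: 8/1
a_2 = 1: 15/2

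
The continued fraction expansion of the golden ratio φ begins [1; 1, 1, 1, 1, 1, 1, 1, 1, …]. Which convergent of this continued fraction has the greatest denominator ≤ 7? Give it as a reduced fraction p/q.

List convergents until the denominator exceeds the bound:
a_0 = 1: 1/1  (≤ bound)
a_1 = 1: 2/1  (≤ bound)
a_2 = 1: 3/2  (≤ bound)
a_3 = 1: 5/3  (≤ bound)
a_4 = 1: 8/5  (≤ bound)
a_5 = 1: 13/8  (> 7, stop)

8/5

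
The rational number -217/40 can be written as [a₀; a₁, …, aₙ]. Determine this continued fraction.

Repeatedly divide and take the remainder:
-217 ÷ 40 → quotient -6, remainder 23
40 ÷ 23 → quotient 1, remainder 17
23 ÷ 17 → quotient 1, remainder 6
17 ÷ 6 → quotient 2, remainder 5
6 ÷ 5 → quotient 1, remainder 1
5 ÷ 1 → quotient 5, remainder 0

[-6; 1, 1, 2, 1, 5]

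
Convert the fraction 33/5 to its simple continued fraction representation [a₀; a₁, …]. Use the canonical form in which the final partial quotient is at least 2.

[6; 1, 1, 2]

33 = 6·5 + 3, so a_0 = 6
5 = 1·3 + 2, so a_1 = 1
3 = 1·2 + 1, so a_2 = 1
2 = 2·1 + 0, so a_3 = 2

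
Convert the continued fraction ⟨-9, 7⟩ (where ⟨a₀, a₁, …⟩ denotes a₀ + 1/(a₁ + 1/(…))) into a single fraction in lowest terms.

-62/7

Collapse the nested fraction from the inside out:
Start with 7.
-9 + 1/(7/1) = -9 + 1/7 = -62/7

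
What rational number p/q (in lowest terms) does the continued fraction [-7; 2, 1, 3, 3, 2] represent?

-551/83

Start with 2.
3 + 1/(2/1) = 3 + 1/2 = 7/2
3 + 1/(7/2) = 3 + 2/7 = 23/7
1 + 1/(23/7) = 1 + 7/23 = 30/23
2 + 1/(30/23) = 2 + 23/30 = 83/30
-7 + 1/(83/30) = -7 + 30/83 = -551/83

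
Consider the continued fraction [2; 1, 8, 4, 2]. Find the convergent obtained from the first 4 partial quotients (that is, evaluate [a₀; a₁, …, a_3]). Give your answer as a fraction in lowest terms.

Collapse the nested fraction from the inside out:
Start with 4.
8 + 1/(4/1) = 8 + 1/4 = 33/4
1 + 1/(33/4) = 1 + 4/33 = 37/33
2 + 1/(37/33) = 2 + 33/37 = 107/37

107/37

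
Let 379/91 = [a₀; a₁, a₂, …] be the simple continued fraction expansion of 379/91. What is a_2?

379 ÷ 91 → quotient 4, remainder 15
91 ÷ 15 → quotient 6, remainder 1
15 ÷ 1 → quotient 15, remainder 0

15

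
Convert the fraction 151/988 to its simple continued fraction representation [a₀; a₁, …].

[0; 6, 1, 1, 5, 3, 4]

151 = 0·988 + 151, so a_0 = 0
988 = 6·151 + 82, so a_1 = 6
151 = 1·82 + 69, so a_2 = 1
82 = 1·69 + 13, so a_3 = 1
69 = 5·13 + 4, so a_4 = 5
13 = 3·4 + 1, so a_5 = 3
4 = 4·1 + 0, so a_6 = 4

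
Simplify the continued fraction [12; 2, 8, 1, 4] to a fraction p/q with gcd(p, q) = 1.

Start with 4.
1 + 1/(4/1) = 1 + 1/4 = 5/4
8 + 1/(5/4) = 8 + 4/5 = 44/5
2 + 1/(44/5) = 2 + 5/44 = 93/44
12 + 1/(93/44) = 12 + 44/93 = 1160/93

1160/93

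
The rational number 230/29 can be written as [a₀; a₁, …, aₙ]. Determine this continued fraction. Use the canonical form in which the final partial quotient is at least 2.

[7; 1, 13, 2]

⌊230/29⌋ = 7, remainder 27
⌊29/27⌋ = 1, remainder 2
⌊27/2⌋ = 13, remainder 1
⌊2/1⌋ = 2, remainder 0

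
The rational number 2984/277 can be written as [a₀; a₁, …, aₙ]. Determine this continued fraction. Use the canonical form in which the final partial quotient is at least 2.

[10; 1, 3, 2, 1, 1, 12]

2984 ÷ 277 → quotient 10, remainder 214
277 ÷ 214 → quotient 1, remainder 63
214 ÷ 63 → quotient 3, remainder 25
63 ÷ 25 → quotient 2, remainder 13
25 ÷ 13 → quotient 1, remainder 12
13 ÷ 12 → quotient 1, remainder 1
12 ÷ 1 → quotient 12, remainder 0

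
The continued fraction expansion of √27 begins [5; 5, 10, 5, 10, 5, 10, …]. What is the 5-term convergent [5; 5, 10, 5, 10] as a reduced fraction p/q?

13775/2651

a_0 = 5: 5/1
a_1 = 5: 26/5
a_2 = 10: 265/51
a_3 = 5: 1351/260
a_4 = 10: 13775/2651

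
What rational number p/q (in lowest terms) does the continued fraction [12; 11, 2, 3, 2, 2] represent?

Use the convergent recurrence hₖ = aₖ·hₖ₋₁ + hₖ₋₂ (and likewise for the denominators kₖ):
a_0 = 12: 12/1
a_1 = 11: 133/11
a_2 = 2: 278/23
a_3 = 3: 967/80
a_4 = 2: 2212/183
a_5 = 2: 5391/446

5391/446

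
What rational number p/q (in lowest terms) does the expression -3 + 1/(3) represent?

Start with 3.
-3 + 1/(3/1) = -3 + 1/3 = -8/3

-8/3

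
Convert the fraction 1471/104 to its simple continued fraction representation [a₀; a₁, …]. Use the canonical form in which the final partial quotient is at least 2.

Run the Euclidean algorithm, recording each quotient:
1471 ÷ 104 → quotient 14, remainder 15
104 ÷ 15 → quotient 6, remainder 14
15 ÷ 14 → quotient 1, remainder 1
14 ÷ 1 → quotient 14, remainder 0

[14; 6, 1, 14]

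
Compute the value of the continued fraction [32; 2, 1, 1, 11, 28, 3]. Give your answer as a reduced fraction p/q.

Start with 3.
28 + 1/(3/1) = 28 + 1/3 = 85/3
11 + 1/(85/3) = 11 + 3/85 = 938/85
1 + 1/(938/85) = 1 + 85/938 = 1023/938
1 + 1/(1023/938) = 1 + 938/1023 = 1961/1023
2 + 1/(1961/1023) = 2 + 1023/1961 = 4945/1961
32 + 1/(4945/1961) = 32 + 1961/4945 = 160201/4945

160201/4945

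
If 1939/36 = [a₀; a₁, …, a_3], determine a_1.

1

Apply division with remainder until the remainder is 0:
1939 ÷ 36 → quotient 53, remainder 31
36 ÷ 31 → quotient 1, remainder 5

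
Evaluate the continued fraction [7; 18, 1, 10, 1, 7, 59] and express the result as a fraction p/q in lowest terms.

749367/106250

a_0 = 7: 7/1
a_1 = 18: 127/18
a_2 = 1: 134/19
a_3 = 10: 1467/208
a_4 = 1: 1601/227
a_5 = 7: 12674/1797
a_6 = 59: 749367/106250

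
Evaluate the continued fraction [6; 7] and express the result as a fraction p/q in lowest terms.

Use the convergent recurrence hₖ = aₖ·hₖ₋₁ + hₖ₋₂ (and likewise for the denominators kₖ):
a_0 = 6: 6/1
a_1 = 7: 43/7

43/7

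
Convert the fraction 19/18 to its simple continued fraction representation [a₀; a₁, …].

Run the Euclidean algorithm, recording each quotient:
⌊19/18⌋ = 1, remainder 1
⌊18/1⌋ = 18, remainder 0

[1; 18]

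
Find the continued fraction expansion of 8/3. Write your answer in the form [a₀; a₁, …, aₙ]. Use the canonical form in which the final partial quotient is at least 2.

Repeatedly divide and take the remainder:
8 = 2·3 + 2, so a_0 = 2
3 = 1·2 + 1, so a_1 = 1
2 = 2·1 + 0, so a_2 = 2

[2; 1, 2]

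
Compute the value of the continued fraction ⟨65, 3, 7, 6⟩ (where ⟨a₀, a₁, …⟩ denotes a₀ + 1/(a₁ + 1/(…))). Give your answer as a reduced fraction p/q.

a_0 = 65: 65/1
a_1 = 3: 196/3
a_2 = 7: 1437/22
a_3 = 6: 8818/135

8818/135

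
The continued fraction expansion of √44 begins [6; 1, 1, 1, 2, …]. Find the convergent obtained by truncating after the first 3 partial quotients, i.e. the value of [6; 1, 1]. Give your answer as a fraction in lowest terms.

13/2

a_0 = 6: 6/1
a_1 = 1: 7/1
a_2 = 1: 13/2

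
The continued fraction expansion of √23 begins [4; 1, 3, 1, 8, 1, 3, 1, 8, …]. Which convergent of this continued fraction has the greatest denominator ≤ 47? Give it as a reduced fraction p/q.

211/44

a_0 = 4: 4/1  (≤ bound)
a_1 = 1: 5/1  (≤ bound)
a_2 = 3: 19/4  (≤ bound)
a_3 = 1: 24/5  (≤ bound)
a_4 = 8: 211/44  (≤ bound)
a_5 = 1: 235/49  (> 47, stop)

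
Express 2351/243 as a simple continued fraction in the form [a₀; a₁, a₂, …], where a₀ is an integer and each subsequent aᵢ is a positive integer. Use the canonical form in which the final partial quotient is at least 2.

[9; 1, 2, 13, 6]

2351 = 9·243 + 164, so a_0 = 9
243 = 1·164 + 79, so a_1 = 1
164 = 2·79 + 6, so a_2 = 2
79 = 13·6 + 1, so a_3 = 13
6 = 6·1 + 0, so a_4 = 6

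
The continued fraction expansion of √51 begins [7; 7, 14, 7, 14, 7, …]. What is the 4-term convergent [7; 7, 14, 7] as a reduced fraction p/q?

4999/700

a_0 = 7: 7/1
a_1 = 7: 50/7
a_2 = 14: 707/99
a_3 = 7: 4999/700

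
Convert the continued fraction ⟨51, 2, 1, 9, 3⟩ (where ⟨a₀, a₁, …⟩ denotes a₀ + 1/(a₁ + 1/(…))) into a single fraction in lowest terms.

Starting at the tail and folding back:
Start with 3.
9 + 1/(3/1) = 9 + 1/3 = 28/3
1 + 1/(28/3) = 1 + 3/28 = 31/28
2 + 1/(31/28) = 2 + 28/31 = 90/31
51 + 1/(90/31) = 51 + 31/90 = 4621/90

4621/90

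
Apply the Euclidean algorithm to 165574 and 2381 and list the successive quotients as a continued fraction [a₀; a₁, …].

[69; 1, 1, 5, 1, 3, 1, 37]

165574 = 69·2381 + 1285, so a_0 = 69
2381 = 1·1285 + 1096, so a_1 = 1
1285 = 1·1096 + 189, so a_2 = 1
1096 = 5·189 + 151, so a_3 = 5
189 = 1·151 + 38, so a_4 = 1
151 = 3·38 + 37, so a_5 = 3
38 = 1·37 + 1, so a_6 = 1
37 = 37·1 + 0, so a_7 = 37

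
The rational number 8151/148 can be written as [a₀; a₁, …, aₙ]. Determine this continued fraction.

⌊8151/148⌋ = 55, remainder 11
⌊148/11⌋ = 13, remainder 5
⌊11/5⌋ = 2, remainder 1
⌊5/1⌋ = 5, remainder 0

[55; 13, 2, 5]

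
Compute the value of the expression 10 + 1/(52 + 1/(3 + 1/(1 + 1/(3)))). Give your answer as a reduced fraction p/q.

7855/784

Starting at the tail and folding back:
Start with 3.
1 + 1/(3/1) = 1 + 1/3 = 4/3
3 + 1/(4/3) = 3 + 3/4 = 15/4
52 + 1/(15/4) = 52 + 4/15 = 784/15
10 + 1/(784/15) = 10 + 15/784 = 7855/784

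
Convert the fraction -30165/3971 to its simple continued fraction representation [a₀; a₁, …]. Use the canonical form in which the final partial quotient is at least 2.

-30165 ÷ 3971 → quotient -8, remainder 1603
3971 ÷ 1603 → quotient 2, remainder 765
1603 ÷ 765 → quotient 2, remainder 73
765 ÷ 73 → quotient 10, remainder 35
73 ÷ 35 → quotient 2, remainder 3
35 ÷ 3 → quotient 11, remainder 2
3 ÷ 2 → quotient 1, remainder 1
2 ÷ 1 → quotient 2, remainder 0

[-8; 2, 2, 10, 2, 11, 1, 2]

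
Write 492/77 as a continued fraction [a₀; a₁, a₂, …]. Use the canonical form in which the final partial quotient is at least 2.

[6; 2, 1, 1, 3, 4]

Run the Euclidean algorithm, recording each quotient:
⌊492/77⌋ = 6, remainder 30
⌊77/30⌋ = 2, remainder 17
⌊30/17⌋ = 1, remainder 13
⌊17/13⌋ = 1, remainder 4
⌊13/4⌋ = 3, remainder 1
⌊4/1⌋ = 4, remainder 0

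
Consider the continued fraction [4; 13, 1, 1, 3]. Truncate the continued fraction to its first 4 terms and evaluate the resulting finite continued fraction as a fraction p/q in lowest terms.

110/27

Start with 1.
1 + 1/(1/1) = 1 + 1/1 = 2/1
13 + 1/(2/1) = 13 + 1/2 = 27/2
4 + 1/(27/2) = 4 + 2/27 = 110/27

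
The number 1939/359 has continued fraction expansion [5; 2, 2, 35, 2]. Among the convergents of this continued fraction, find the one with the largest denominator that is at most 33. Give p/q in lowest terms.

a_0 = 5: 5/1  (≤ bound)
a_1 = 2: 11/2  (≤ bound)
a_2 = 2: 27/5  (≤ bound)
a_3 = 35: 956/177  (> 33, stop)

27/5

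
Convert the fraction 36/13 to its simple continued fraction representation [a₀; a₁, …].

[2; 1, 3, 3]

36 = 2·13 + 10, so a_0 = 2
13 = 1·10 + 3, so a_1 = 1
10 = 3·3 + 1, so a_2 = 3
3 = 3·1 + 0, so a_3 = 3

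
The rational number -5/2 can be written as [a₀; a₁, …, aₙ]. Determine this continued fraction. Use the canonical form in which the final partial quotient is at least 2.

-5 ÷ 2 → quotient -3, remainder 1
2 ÷ 1 → quotient 2, remainder 0

[-3; 2]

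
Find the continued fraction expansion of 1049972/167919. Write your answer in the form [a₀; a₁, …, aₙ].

[6; 3, 1, 21, 5, 7, 53]

Repeatedly divide and take the remainder:
⌊1049972/167919⌋ = 6, remainder 42458
⌊167919/42458⌋ = 3, remainder 40545
⌊42458/40545⌋ = 1, remainder 1913
⌊40545/1913⌋ = 21, remainder 372
⌊1913/372⌋ = 5, remainder 53
⌊372/53⌋ = 7, remainder 1
⌊53/1⌋ = 53, remainder 0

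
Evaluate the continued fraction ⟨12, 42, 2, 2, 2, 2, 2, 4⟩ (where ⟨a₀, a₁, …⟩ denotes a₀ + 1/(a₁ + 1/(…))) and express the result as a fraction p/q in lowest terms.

a_0 = 12: 12/1
a_1 = 42: 505/42
a_2 = 2: 1022/85
a_3 = 2: 2549/212
a_4 = 2: 6120/509
a_5 = 2: 14789/1230
a_6 = 2: 35698/2969
a_7 = 4: 157581/13106

157581/13106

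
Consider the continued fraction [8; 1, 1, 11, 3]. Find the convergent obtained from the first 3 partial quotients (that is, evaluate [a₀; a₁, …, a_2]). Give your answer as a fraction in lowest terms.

17/2

a_0 = 8: 8/1
a_1 = 1: 9/1
a_2 = 1: 17/2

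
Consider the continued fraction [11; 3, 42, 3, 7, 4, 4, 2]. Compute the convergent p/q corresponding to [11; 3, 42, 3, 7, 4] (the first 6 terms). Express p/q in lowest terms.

Start with 4.
7 + 1/(4/1) = 7 + 1/4 = 29/4
3 + 1/(29/4) = 3 + 4/29 = 91/29
42 + 1/(91/29) = 42 + 29/91 = 3851/91
3 + 1/(3851/91) = 3 + 91/3851 = 11644/3851
11 + 1/(11644/3851) = 11 + 3851/11644 = 131935/11644

131935/11644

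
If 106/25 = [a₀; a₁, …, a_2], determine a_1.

106 ÷ 25 → quotient 4, remainder 6
25 ÷ 6 → quotient 4, remainder 1

4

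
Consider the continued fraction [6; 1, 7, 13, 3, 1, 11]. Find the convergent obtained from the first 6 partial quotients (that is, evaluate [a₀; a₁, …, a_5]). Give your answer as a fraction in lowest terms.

2943/428

Work from the innermost term outward:
Start with 1.
3 + 1/(1/1) = 3 + 1/1 = 4/1
13 + 1/(4/1) = 13 + 1/4 = 53/4
7 + 1/(53/4) = 7 + 4/53 = 375/53
1 + 1/(375/53) = 1 + 53/375 = 428/375
6 + 1/(428/375) = 6 + 375/428 = 2943/428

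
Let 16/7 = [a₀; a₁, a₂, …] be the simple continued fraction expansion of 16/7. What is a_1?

3

16 ÷ 7 → quotient 2, remainder 2
7 ÷ 2 → quotient 3, remainder 1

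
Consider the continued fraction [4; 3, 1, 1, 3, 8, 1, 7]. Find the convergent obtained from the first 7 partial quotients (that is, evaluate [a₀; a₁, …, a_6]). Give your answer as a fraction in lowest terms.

Use the convergent recurrence hₖ = aₖ·hₖ₋₁ + hₖ₋₂ (and likewise for the denominators kₖ):
a_0 = 4: 4/1
a_1 = 3: 13/3
a_2 = 1: 17/4
a_3 = 1: 30/7
a_4 = 3: 107/25
a_5 = 8: 886/207
a_6 = 1: 993/232

993/232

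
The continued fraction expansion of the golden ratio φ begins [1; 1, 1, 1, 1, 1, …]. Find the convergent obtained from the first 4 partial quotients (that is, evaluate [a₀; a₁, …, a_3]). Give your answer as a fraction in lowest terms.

5/3

Use the convergent recurrence hₖ = aₖ·hₖ₋₁ + hₖ₋₂ (and likewise for the denominators kₖ):
a_0 = 1: 1/1
a_1 = 1: 2/1
a_2 = 1: 3/2
a_3 = 1: 5/3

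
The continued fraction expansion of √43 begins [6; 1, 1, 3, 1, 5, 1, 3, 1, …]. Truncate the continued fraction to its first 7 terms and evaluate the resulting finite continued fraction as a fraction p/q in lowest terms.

Start with 1.
5 + 1/(1/1) = 5 + 1/1 = 6/1
1 + 1/(6/1) = 1 + 1/6 = 7/6
3 + 1/(7/6) = 3 + 6/7 = 27/7
1 + 1/(27/7) = 1 + 7/27 = 34/27
1 + 1/(34/27) = 1 + 27/34 = 61/34
6 + 1/(61/34) = 6 + 34/61 = 400/61

400/61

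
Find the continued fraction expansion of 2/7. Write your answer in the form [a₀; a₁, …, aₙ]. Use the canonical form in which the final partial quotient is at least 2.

Repeatedly divide and take the remainder:
⌊2/7⌋ = 0, remainder 2
⌊7/2⌋ = 3, remainder 1
⌊2/1⌋ = 2, remainder 0

[0; 3, 2]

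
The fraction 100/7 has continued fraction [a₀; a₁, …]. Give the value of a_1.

⌊100/7⌋ = 14, remainder 2
⌊7/2⌋ = 3, remainder 1

3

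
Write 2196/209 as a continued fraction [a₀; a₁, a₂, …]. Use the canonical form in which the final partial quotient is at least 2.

[10; 1, 1, 34, 3]

2196 = 10·209 + 106, so a_0 = 10
209 = 1·106 + 103, so a_1 = 1
106 = 1·103 + 3, so a_2 = 1
103 = 34·3 + 1, so a_3 = 34
3 = 3·1 + 0, so a_4 = 3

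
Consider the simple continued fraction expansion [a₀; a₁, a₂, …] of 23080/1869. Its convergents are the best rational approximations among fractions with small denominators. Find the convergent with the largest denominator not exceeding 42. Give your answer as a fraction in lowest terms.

List convergents until the denominator exceeds the bound:
a_0 = 12: 12/1  (≤ bound)
a_1 = 2: 25/2  (≤ bound)
a_2 = 1: 37/3  (≤ bound)
a_3 = 6: 247/20  (≤ bound)
a_4 = 2: 531/43  (> 42, stop)

247/20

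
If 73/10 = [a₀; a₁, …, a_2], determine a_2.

⌊73/10⌋ = 7, remainder 3
⌊10/3⌋ = 3, remainder 1
⌊3/1⌋ = 3, remainder 0

3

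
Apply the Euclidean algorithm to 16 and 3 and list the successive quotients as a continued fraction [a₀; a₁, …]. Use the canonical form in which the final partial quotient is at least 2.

[5; 3]

16 ÷ 3 → quotient 5, remainder 1
3 ÷ 1 → quotient 3, remainder 0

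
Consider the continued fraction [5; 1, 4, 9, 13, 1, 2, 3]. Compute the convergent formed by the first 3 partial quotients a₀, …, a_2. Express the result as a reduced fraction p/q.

29/5

a_0 = 5: 5/1
a_1 = 1: 6/1
a_2 = 4: 29/5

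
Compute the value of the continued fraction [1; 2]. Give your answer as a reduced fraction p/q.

Compute successive convergents:
a_0 = 1: 1/1
a_1 = 2: 3/2

3/2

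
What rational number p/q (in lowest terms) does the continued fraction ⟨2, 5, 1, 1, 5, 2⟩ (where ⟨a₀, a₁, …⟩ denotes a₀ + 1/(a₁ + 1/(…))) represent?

290/133

Start with 2.
5 + 1/(2/1) = 5 + 1/2 = 11/2
1 + 1/(11/2) = 1 + 2/11 = 13/11
1 + 1/(13/11) = 1 + 11/13 = 24/13
5 + 1/(24/13) = 5 + 13/24 = 133/24
2 + 1/(133/24) = 2 + 24/133 = 290/133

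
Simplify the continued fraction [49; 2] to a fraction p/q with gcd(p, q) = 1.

99/2

Compute successive convergents:
a_0 = 49: 49/1
a_1 = 2: 99/2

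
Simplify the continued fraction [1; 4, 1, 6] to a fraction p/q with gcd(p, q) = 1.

Start with 6.
1 + 1/(6/1) = 1 + 1/6 = 7/6
4 + 1/(7/6) = 4 + 6/7 = 34/7
1 + 1/(34/7) = 1 + 7/34 = 41/34

41/34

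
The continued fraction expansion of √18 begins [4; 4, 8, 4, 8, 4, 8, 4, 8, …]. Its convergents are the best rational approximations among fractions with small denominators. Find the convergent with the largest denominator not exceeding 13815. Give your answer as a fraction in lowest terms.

a_0 = 4: 4/1  (≤ bound)
a_1 = 4: 17/4  (≤ bound)
a_2 = 8: 140/33  (≤ bound)
a_3 = 4: 577/136  (≤ bound)
a_4 = 8: 4756/1121  (≤ bound)
a_5 = 4: 19601/4620  (≤ bound)
a_6 = 8: 161564/38081  (> 13815, stop)

19601/4620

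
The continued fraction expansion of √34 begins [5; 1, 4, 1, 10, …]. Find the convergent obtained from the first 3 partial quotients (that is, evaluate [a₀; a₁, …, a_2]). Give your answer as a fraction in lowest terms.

Compute successive convergents:
a_0 = 5: 5/1
a_1 = 1: 6/1
a_2 = 4: 29/5

29/5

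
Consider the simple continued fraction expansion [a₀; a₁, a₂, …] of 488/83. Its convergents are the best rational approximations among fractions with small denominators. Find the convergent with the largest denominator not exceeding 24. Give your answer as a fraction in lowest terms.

47/8

List convergents until the denominator exceeds the bound:
a_0 = 5: 5/1  (≤ bound)
a_1 = 1: 6/1  (≤ bound)
a_2 = 7: 47/8  (≤ bound)
a_3 = 3: 147/25  (> 24, stop)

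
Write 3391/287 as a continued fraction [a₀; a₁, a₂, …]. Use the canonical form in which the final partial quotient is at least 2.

[11; 1, 4, 2, 2, 2, 4]

⌊3391/287⌋ = 11, remainder 234
⌊287/234⌋ = 1, remainder 53
⌊234/53⌋ = 4, remainder 22
⌊53/22⌋ = 2, remainder 9
⌊22/9⌋ = 2, remainder 4
⌊9/4⌋ = 2, remainder 1
⌊4/1⌋ = 4, remainder 0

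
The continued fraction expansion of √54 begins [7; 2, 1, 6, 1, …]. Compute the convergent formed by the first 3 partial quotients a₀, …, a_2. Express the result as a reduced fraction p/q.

22/3

a_0 = 7: 7/1
a_1 = 2: 15/2
a_2 = 1: 22/3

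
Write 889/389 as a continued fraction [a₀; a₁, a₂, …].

Repeatedly divide and take the remainder:
889 = 2·389 + 111, so a_0 = 2
389 = 3·111 + 56, so a_1 = 3
111 = 1·56 + 55, so a_2 = 1
56 = 1·55 + 1, so a_3 = 1
55 = 55·1 + 0, so a_4 = 55

[2; 3, 1, 1, 55]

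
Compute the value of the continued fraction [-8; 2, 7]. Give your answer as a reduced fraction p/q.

-113/15

Compute successive convergents:
a_0 = -8: -8/1
a_1 = 2: -15/2
a_2 = 7: -113/15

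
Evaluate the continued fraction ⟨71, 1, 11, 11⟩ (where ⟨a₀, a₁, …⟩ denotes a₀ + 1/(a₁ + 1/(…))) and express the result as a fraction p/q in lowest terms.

a_0 = 71: 71/1
a_1 = 1: 72/1
a_2 = 11: 863/12
a_3 = 11: 9565/133

9565/133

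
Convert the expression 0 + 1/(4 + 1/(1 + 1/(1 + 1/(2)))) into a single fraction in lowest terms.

5/23

Work from the innermost term outward:
Start with 2.
1 + 1/(2/1) = 1 + 1/2 = 3/2
1 + 1/(3/2) = 1 + 2/3 = 5/3
4 + 1/(5/3) = 4 + 3/5 = 23/5
0 + 1/(23/5) = 0 + 5/23 = 5/23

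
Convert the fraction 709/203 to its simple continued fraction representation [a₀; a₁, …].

[3; 2, 33, 3]

⌊709/203⌋ = 3, remainder 100
⌊203/100⌋ = 2, remainder 3
⌊100/3⌋ = 33, remainder 1
⌊3/1⌋ = 3, remainder 0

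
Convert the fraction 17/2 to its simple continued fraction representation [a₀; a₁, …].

Run the Euclidean algorithm, recording each quotient:
⌊17/2⌋ = 8, remainder 1
⌊2/1⌋ = 2, remainder 0

[8; 2]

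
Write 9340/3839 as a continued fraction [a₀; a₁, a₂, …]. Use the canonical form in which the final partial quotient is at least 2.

Repeatedly divide and take the remainder:
⌊9340/3839⌋ = 2, remainder 1662
⌊3839/1662⌋ = 2, remainder 515
⌊1662/515⌋ = 3, remainder 117
⌊515/117⌋ = 4, remainder 47
⌊117/47⌋ = 2, remainder 23
⌊47/23⌋ = 2, remainder 1
⌊23/1⌋ = 23, remainder 0

[2; 2, 3, 4, 2, 2, 23]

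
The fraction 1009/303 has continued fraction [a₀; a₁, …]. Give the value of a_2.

Apply division with remainder until the remainder is 0:
1009 ÷ 303 → quotient 3, remainder 100
303 ÷ 100 → quotient 3, remainder 3
100 ÷ 3 → quotient 33, remainder 1

33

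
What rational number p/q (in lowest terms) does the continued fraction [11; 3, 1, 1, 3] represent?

282/25

a_0 = 11: 11/1
a_1 = 3: 34/3
a_2 = 1: 45/4
a_3 = 1: 79/7
a_4 = 3: 282/25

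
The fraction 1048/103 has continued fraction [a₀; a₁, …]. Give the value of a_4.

1

Apply division with remainder until the remainder is 0:
1048 ÷ 103 → quotient 10, remainder 18
103 ÷ 18 → quotient 5, remainder 13
18 ÷ 13 → quotient 1, remainder 5
13 ÷ 5 → quotient 2, remainder 3
5 ÷ 3 → quotient 1, remainder 2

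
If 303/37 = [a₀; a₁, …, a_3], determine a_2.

3

303 = 8·37 + 7, so a_0 = 8
37 = 5·7 + 2, so a_1 = 5
7 = 3·2 + 1, so a_2 = 3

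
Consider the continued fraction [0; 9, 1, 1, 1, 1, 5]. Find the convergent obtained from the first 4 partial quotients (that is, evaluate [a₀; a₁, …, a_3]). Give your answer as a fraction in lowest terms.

2/19

Use the convergent recurrence hₖ = aₖ·hₖ₋₁ + hₖ₋₂ (and likewise for the denominators kₖ):
a_0 = 0: 0/1
a_1 = 9: 1/9
a_2 = 1: 1/10
a_3 = 1: 2/19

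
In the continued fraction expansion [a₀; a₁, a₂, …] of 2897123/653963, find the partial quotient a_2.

Run the Euclidean algorithm, recording each quotient:
2897123 = 4·653963 + 281271, so a_0 = 4
653963 = 2·281271 + 91421, so a_1 = 2
281271 = 3·91421 + 7008, so a_2 = 3

3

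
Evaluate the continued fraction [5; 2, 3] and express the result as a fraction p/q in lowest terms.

38/7

a_0 = 5: 5/1
a_1 = 2: 11/2
a_2 = 3: 38/7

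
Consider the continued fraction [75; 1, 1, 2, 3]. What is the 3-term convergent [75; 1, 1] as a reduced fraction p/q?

Starting at the tail and folding back:
Start with 1.
1 + 1/(1/1) = 1 + 1/1 = 2/1
75 + 1/(2/1) = 75 + 1/2 = 151/2

151/2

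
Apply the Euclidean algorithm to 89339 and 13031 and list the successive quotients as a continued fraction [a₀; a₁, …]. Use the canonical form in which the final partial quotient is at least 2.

⌊89339/13031⌋ = 6, remainder 11153
⌊13031/11153⌋ = 1, remainder 1878
⌊11153/1878⌋ = 5, remainder 1763
⌊1878/1763⌋ = 1, remainder 115
⌊1763/115⌋ = 15, remainder 38
⌊115/38⌋ = 3, remainder 1
⌊38/1⌋ = 38, remainder 0

[6; 1, 5, 1, 15, 3, 38]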